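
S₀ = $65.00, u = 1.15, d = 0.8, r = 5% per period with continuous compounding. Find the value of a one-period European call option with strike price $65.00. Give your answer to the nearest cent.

Risk-neutral probability p = (e^0.05 − 0.8)/(1.15 − 0.8) = 0.2513/0.3500 = 0.7179
Terminal stock prices: S_u = 74.75, S_d = 52
Terminal payoffs (S − K): max(9.75, 0) = 9.75, max(-13, 0) = 0
Node 0 (S = 65): V_0 = e^(−0.05)·[0.7179·9.7500 + 0.2821·0.0000] = 6.6583

$6.66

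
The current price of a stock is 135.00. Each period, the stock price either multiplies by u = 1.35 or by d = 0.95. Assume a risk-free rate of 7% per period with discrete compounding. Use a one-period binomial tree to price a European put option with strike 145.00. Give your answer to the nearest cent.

Risk-neutral probability p = (1 + 0.07 − 0.95)/(1.35 − 0.95) = 0.1200/0.4000 = 0.3000
Terminal stock prices: S_u = 182.2, S_d = 128.2
Terminal payoffs (K − S): max(-37.25, 0) = 0, max(16.75, 0) = 16.75
Node 0 (S = 135): V_0 = 1/1.07·[0.3000·0.0000 + 0.7000·16.7500] = 10.9579

10.96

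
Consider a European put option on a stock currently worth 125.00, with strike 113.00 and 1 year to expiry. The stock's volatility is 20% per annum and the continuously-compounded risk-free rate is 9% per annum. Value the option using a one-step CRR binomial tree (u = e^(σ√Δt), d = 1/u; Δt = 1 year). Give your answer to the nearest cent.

3.08

CRR parameters: u = e^(σ√Δt) = e^(0.2·√1) = 1.2214, d = 1/u = 0.8187
Per-period rate: rΔt = 0.09·1 = 0.09, so R = e^0.09 = 1.0942
Risk-neutral probability p = (e^0.09 − 0.8187)/(1.2214 − 0.8187) = 0.2754/0.4027 = 0.6840
Terminal stock prices: S_u = 152.7, S_d = 102.3
Terminal payoffs (K − S): max(-39.68, 0) = 0, max(10.66, 0) = 10.66
Node 0 (S = 125): V_0 = e^(−0.09)·[0.6840·0.0000 + 0.3160·10.6587] = 3.0779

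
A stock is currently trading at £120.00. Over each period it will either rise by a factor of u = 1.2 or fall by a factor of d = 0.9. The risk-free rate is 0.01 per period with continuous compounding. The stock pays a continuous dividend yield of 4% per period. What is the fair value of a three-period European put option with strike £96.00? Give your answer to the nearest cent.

£3.70

Per-period risk-free factor R = e^0.01 = 1.0101; dividend-adjusted growth = e^(0.01−0.04) = 0.9704.
Risk-neutral probability p = (0.9704 − 0.9)/(1.2 − 0.9) = 0.0704/0.3000 = 0.2348
Terminal stock prices: S_uuu = 207.4, S_uud = 155.5, S_udd = 116.6, S_ddd = 87.48
Terminal payoffs (K − S): max(-111.4, 0) = 0, max(-59.52, 0) = 0, max(-20.64, 0) = 0, max(8.52, 0) = 8.52
Node uu (S = 172.8): V_uu = e^(−0.01)·[0.2348·0.0000 + 0.7652·0.0000] = 0.0000
Node ud (S = 129.6): V_ud = e^(−0.01)·[0.2348·0.0000 + 0.7652·0.0000] = 0.0000
Node dd (S = 97.2): V_dd = e^(−0.01)·[0.2348·0.0000 + 0.7652·8.5200] = 6.4545
Node u (S = 144): V_u = e^(−0.01)·[0.2348·0.0000 + 0.7652·0.0000] = 0.0000
Node d (S = 108): V_d = e^(−0.01)·[0.2348·0.0000 + 0.7652·6.4545] = 4.8897
Node 0 (S = 120): V_0 = e^(−0.01)·[0.2348·0.0000 + 0.7652·4.8897] = 3.7043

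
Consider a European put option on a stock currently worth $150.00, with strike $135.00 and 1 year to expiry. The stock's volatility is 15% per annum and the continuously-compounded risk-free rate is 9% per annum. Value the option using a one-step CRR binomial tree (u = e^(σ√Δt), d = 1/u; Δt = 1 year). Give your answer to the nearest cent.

$1.21

CRR parameters: u = e^(σ√Δt) = e^(0.15·√1) = 1.1618, d = 1/u = 0.8607
Per-period rate: rΔt = 0.09·1 = 0.09, so R = e^0.09 = 1.0942
Risk-neutral probability p = (e^0.09 − 0.8607)/(1.1618 − 0.8607) = 0.2335/0.3011 = 0.7753
Terminal stock prices: S_u = 174.3, S_d = 129.1
Terminal payoffs (K − S): max(-39.28, 0) = 0, max(5.894, 0) = 5.894
Node 0 (S = 150): V_0 = e^(−0.09)·[0.7753·0.0000 + 0.2247·5.8938] = 1.2103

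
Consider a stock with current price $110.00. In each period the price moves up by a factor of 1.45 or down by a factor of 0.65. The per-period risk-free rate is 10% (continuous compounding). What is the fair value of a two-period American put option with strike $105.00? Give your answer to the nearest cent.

Risk-neutral probability p = (e^0.1 − 0.65)/(1.45 − 0.65) = 0.4552/0.8000 = 0.5690
Terminal stock prices: S_uu = 231.3, S_ud = 103.7, S_dd = 46.48
Terminal payoffs (K − S): max(-126.3, 0) = 0, max(1.325, 0) = 1.325, max(58.52, 0) = 58.52
Node u (S = 159.5): continuation = e^(−0.1)·[0.5690·0.0000 + 0.4310·1.3250] = 0.5168; exercise value = 0.0000 ≤ continuation, so V_u = 0.5168
Node d (S = 71.5): continuation = e^(−0.1)·[0.5690·1.3250 + 0.4310·58.5250] = 23.5079; exercise value = 33.5000 > continuation, so V_d = 33.5000 (exercise)
Node 0 (S = 110): continuation = e^(−0.1)·[0.5690·0.5168 + 0.4310·33.5000] = 13.3316; exercise value = 0.0000 ≤ continuation, so V_0 = 13.3316

$13.33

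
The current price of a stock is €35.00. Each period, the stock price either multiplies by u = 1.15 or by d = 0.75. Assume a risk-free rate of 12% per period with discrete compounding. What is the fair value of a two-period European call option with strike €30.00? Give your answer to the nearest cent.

Risk-neutral probability p = (1 + 0.12 − 0.75)/(1.15 − 0.75) = 0.3700/0.4000 = 0.9250
Terminal stock prices: S_uu = 46.29, S_ud = 30.19, S_dd = 19.69
Terminal payoffs (S − K): max(16.29, 0) = 16.29, max(0.1875, 0) = 0.1875, max(-10.31, 0) = 0
Node u (S = 40.25): V_u = 1/1.12·[0.9250·16.2875 + 0.0750·0.1875] = 13.4643
Node d (S = 26.25): V_d = 1/1.12·[0.9250·0.1875 + 0.0750·0.0000] = 0.1549
Node 0 (S = 35): V_0 = 1/1.12·[0.9250·13.4643 + 0.0750·0.1549] = 11.1304

€11.13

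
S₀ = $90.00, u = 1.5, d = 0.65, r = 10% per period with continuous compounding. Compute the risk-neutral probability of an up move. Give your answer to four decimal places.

Risk-neutral probability p = (e^0.1 − 0.65)/(1.5 − 0.65) = 0.4552/0.8500 = 0.5355

p = 0.5355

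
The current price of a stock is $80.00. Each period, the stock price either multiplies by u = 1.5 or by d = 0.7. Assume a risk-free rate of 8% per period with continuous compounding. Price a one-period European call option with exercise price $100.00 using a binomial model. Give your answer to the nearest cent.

Risk-neutral probability p = (e^0.08 − 0.7)/(1.5 − 0.7) = 0.3833/0.8000 = 0.4791
Terminal stock prices: S_u = 120, S_d = 56
Terminal payoffs (S − K): max(20, 0) = 20, max(-44, 0) = 0
Node 0 (S = 80): V_0 = e^(−0.08)·[0.4791·20.0000 + 0.5209·0.0000] = 8.8455

$8.85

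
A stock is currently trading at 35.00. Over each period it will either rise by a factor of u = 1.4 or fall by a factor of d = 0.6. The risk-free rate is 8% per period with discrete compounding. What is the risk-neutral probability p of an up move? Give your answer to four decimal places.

Risk-neutral probability p = (1 + 0.08 − 0.6)/(1.4 − 0.6) = 0.4800/0.8000 = 0.6000

p = 0.6000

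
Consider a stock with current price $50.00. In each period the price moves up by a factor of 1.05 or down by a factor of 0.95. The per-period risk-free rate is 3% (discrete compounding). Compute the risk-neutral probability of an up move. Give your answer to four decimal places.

p = 0.8000

Risk-neutral probability p = (1 + 0.03 − 0.95)/(1.05 − 0.95) = 0.0800/0.1000 = 0.8000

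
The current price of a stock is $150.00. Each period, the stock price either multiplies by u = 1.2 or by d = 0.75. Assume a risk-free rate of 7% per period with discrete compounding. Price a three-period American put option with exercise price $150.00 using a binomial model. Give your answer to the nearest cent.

$12.82

Risk-neutral probability p = (1 + 0.07 − 0.75)/(1.2 − 0.75) = 0.3200/0.4500 = 0.7111
Terminal stock prices: S_uuu = 259.2, S_uud = 162, S_udd = 101.2, S_ddd = 63.28
Terminal payoffs (K − S): max(-109.2, 0) = 0, max(-12, 0) = 0, max(48.75, 0) = 48.75, max(86.72, 0) = 86.72
Node uu (S = 216): continuation = 1/1.07·[0.7111·0.0000 + 0.2889·0.0000] = 0.0000; exercise value = 0.0000 ≤ continuation, so V_uu = 0.0000
Node ud (S = 135): continuation = 1/1.07·[0.7111·0.0000 + 0.2889·48.7500] = 13.1620; exercise value = 15.0000 > continuation, so V_ud = 15.0000 (exercise)
Node dd (S = 84.38): continuation = 1/1.07·[0.7111·48.7500 + 0.2889·86.7188] = 55.8119; exercise value = 65.6250 > continuation, so V_dd = 65.6250 (exercise)
Node u (S = 180): continuation = 1/1.07·[0.7111·0.0000 + 0.2889·15.0000] = 4.0498; exercise value = 0.0000 ≤ continuation, so V_u = 4.0498
Node d (S = 112.5): continuation = 1/1.07·[0.7111·15.0000 + 0.2889·65.6250] = 27.6869; exercise value = 37.5000 > continuation, so V_d = 37.5000 (exercise)
Node 0 (S = 150): continuation = 1/1.07·[0.7111·4.0498 + 0.2889·37.5000] = 12.8161; exercise value = 0.0000 ≤ continuation, so V_0 = 12.8161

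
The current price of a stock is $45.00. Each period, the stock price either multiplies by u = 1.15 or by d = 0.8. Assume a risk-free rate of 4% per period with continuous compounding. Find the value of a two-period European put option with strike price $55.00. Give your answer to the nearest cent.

Risk-neutral probability p = (e^0.04 − 0.8)/(1.15 − 0.8) = 0.2408/0.3500 = 0.6880
Terminal stock prices: S_uu = 59.51, S_ud = 41.4, S_dd = 28.8
Terminal payoffs (K − S): max(-4.512, 0) = 0, max(13.6, 0) = 13.6, max(26.2, 0) = 26.2
Node u (S = 51.75): V_u = e^(−0.04)·[0.6880·0.0000 + 0.3120·13.6000] = 4.0764
Node d (S = 36): V_d = e^(−0.04)·[0.6880·13.6000 + 0.3120·26.2000] = 16.8434
Node 0 (S = 45): V_0 = e^(−0.04)·[0.6880·4.0764 + 0.3120·16.8434] = 7.7433

$7.74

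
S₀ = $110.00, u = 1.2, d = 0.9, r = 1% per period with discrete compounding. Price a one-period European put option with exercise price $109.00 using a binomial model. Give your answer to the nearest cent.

$6.27

Risk-neutral probability p = (1 + 0.01 − 0.9)/(1.2 − 0.9) = 0.1100/0.3000 = 0.3667
Terminal stock prices: S_u = 132, S_d = 99
Terminal payoffs (K − S): max(-23, 0) = 0, max(10, 0) = 10
Node 0 (S = 110): V_0 = 1/1.01·[0.3667·0.0000 + 0.6333·10.0000] = 6.2706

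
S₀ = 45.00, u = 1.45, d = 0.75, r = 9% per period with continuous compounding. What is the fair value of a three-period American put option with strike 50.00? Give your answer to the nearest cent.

Risk-neutral probability p = (e^0.09 − 0.75)/(1.45 − 0.75) = 0.3442/0.7000 = 0.4917
Terminal stock prices: S_uuu = 137.2, S_uud = 70.96, S_udd = 36.7, S_ddd = 18.98
Terminal payoffs (K − S): max(-87.19, 0) = 0, max(-20.96, 0) = 0, max(13.3, 0) = 13.3, max(31.02, 0) = 31.02
Node uu (S = 94.61): continuation = e^(−0.09)·[0.4917·0.0000 + 0.5083·0.0000] = 0.0000; exercise value = 0.0000 ≤ continuation, so V_uu = 0.0000
Node ud (S = 48.94): continuation = e^(−0.09)·[0.4917·0.0000 + 0.5083·13.2969] = 6.1774; exercise value = 1.0625 ≤ continuation, so V_ud = 6.1774
Node dd (S = 25.31): continuation = e^(−0.09)·[0.4917·13.2969 + 0.5083·31.0156] = 20.3841; exercise value = 24.6875 > continuation, so V_dd = 24.6875 (exercise)
Node u (S = 65.25): continuation = e^(−0.09)·[0.4917·0.0000 + 0.5083·6.1774] = 2.8698; exercise value = 0.0000 ≤ continuation, so V_u = 2.8698
Node d (S = 33.75): continuation = e^(−0.09)·[0.4917·6.1774 + 0.5083·24.6875] = 14.2450; exercise value = 16.2500 > continuation, so V_d = 16.2500 (exercise)
Node 0 (S = 45): continuation = e^(−0.09)·[0.4917·2.8698 + 0.5083·16.2500] = 8.8389; exercise value = 5.0000 ≤ continuation, so V_0 = 8.8389

8.84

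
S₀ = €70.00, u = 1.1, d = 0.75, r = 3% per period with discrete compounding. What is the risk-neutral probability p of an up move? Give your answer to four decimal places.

Risk-neutral probability p = (1 + 0.03 − 0.75)/(1.1 − 0.75) = 0.2800/0.3500 = 0.8000

p = 0.8000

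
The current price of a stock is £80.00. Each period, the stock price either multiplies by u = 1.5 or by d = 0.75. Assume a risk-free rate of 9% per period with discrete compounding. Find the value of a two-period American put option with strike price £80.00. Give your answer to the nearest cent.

£10.03

Risk-neutral probability p = (1 + 0.09 − 0.75)/(1.5 − 0.75) = 0.3400/0.7500 = 0.4533
Terminal stock prices: S_uu = 180, S_ud = 90, S_dd = 45
Terminal payoffs (K − S): max(-100, 0) = 0, max(-10, 0) = 0, max(35, 0) = 35
Node u (S = 120): continuation = 1/1.09·[0.4533·0.0000 + 0.5467·0.0000] = 0.0000; exercise value = 0.0000 ≤ continuation, so V_u = 0.0000
Node d (S = 60): continuation = 1/1.09·[0.4533·0.0000 + 0.5467·35.0000] = 17.5535; exercise value = 20.0000 > continuation, so V_d = 20.0000 (exercise)
Node 0 (S = 80): continuation = 1/1.09·[0.4533·0.0000 + 0.5467·20.0000] = 10.0306; exercise value = 0.0000 ≤ continuation, so V_0 = 10.0306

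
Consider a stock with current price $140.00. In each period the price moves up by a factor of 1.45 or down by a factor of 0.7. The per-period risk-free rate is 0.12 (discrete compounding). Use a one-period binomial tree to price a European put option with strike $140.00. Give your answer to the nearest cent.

Risk-neutral probability p = (1 + 0.12 − 0.7)/(1.45 − 0.7) = 0.4200/0.7500 = 0.5600
Terminal stock prices: S_u = 203, S_d = 98
Terminal payoffs (K − S): max(-63, 0) = 0, max(42, 0) = 42
Node 0 (S = 140): V_0 = 1/1.12·[0.5600·0.0000 + 0.4400·42.0000] = 16.5000

$16.50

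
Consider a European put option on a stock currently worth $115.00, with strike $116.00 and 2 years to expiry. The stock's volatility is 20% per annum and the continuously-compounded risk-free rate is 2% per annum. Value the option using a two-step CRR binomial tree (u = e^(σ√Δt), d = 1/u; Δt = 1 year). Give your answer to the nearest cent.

CRR parameters: u = e^(σ√Δt) = e^(0.2·√1) = 1.2214, d = 1/u = 0.8187
Per-period rate: rΔt = 0.02·1 = 0.02, so R = e^0.02 = 1.0202
Risk-neutral probability p = (e^0.02 − 0.8187)/(1.2214 − 0.8187) = 0.2015/0.4027 = 0.5003
Terminal stock prices: S_uu = 171.6, S_ud = 115, S_dd = 77.09
Terminal payoffs (K − S): max(-55.56, 0) = 0, max(1, 0) = 1, max(38.91, 0) = 38.91
Node u (S = 140.5): V_u = e^(−0.02)·[0.5003·0.0000 + 0.4997·1.0000] = 0.4898
Node d (S = 94.15): V_d = e^(−0.02)·[0.5003·1.0000 + 0.4997·38.9132] = 19.5490
Node 0 (S = 115): V_0 = e^(−0.02)·[0.5003·0.4898 + 0.4997·19.5490] = 9.8147

$9.81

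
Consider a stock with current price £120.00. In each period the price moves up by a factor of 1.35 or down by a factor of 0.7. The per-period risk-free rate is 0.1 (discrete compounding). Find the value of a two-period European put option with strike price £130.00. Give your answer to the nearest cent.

£15.20

Risk-neutral probability p = (1 + 0.1 − 0.7)/(1.35 − 0.7) = 0.4000/0.6500 = 0.6154
Terminal stock prices: S_uu = 218.7, S_ud = 113.4, S_dd = 58.8
Terminal payoffs (K − S): max(-88.7, 0) = 0, max(16.6, 0) = 16.6, max(71.2, 0) = 71.2
Node u (S = 162): V_u = 1/1.1·[0.6154·0.0000 + 0.3846·16.6000] = 5.8042
Node d (S = 84): V_d = 1/1.1·[0.6154·16.6000 + 0.3846·71.2000] = 34.1818
Node 0 (S = 120): V_0 = 1/1.1·[0.6154·5.8042 + 0.3846·34.1818] = 15.1988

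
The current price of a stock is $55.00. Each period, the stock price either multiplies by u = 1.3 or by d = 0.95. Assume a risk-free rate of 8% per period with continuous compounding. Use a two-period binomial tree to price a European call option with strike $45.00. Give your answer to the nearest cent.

Risk-neutral probability p = (e^0.08 − 0.95)/(1.3 − 0.95) = 0.1333/0.3500 = 0.3808
Terminal stock prices: S_uu = 92.95, S_ud = 67.92, S_dd = 49.64
Terminal payoffs (S − K): max(47.95, 0) = 47.95, max(22.92, 0) = 22.92, max(4.637, 0) = 4.637
Node u (S = 71.5): V_u = e^(−0.08)·[0.3808·47.9500 + 0.6192·22.9250] = 29.9598
Node d (S = 52.25): V_d = e^(−0.08)·[0.3808·22.9250 + 0.6192·4.6375] = 10.7098
Node 0 (S = 55): V_0 = e^(−0.08)·[0.3808·29.9598 + 0.6192·10.7098] = 16.6535

$16.65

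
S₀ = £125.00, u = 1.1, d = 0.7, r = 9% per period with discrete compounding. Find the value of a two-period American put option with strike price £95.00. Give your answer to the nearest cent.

Risk-neutral probability p = (1 + 0.09 − 0.7)/(1.1 − 0.7) = 0.3900/0.4000 = 0.9750
Terminal stock prices: S_uu = 151.3, S_ud = 96.25, S_dd = 61.25
Terminal payoffs (K − S): max(-56.25, 0) = 0, max(-1.25, 0) = 0, max(33.75, 0) = 33.75
Node u (S = 137.5): continuation = 1/1.09·[0.9750·0.0000 + 0.0250·0.0000] = 0.0000; exercise value = 0.0000 ≤ continuation, so V_u = 0.0000
Node d (S = 87.5): continuation = 1/1.09·[0.9750·0.0000 + 0.0250·33.7500] = 0.7741; exercise value = 7.5000 > continuation, so V_d = 7.5000 (exercise)
Node 0 (S = 125): continuation = 1/1.09·[0.9750·0.0000 + 0.0250·7.5000] = 0.1720; exercise value = 0.0000 ≤ continuation, so V_0 = 0.1720

£0.17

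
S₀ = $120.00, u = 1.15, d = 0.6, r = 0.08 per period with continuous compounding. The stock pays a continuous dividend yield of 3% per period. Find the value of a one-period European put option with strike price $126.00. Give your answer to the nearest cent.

$8.95

Per-period risk-free factor R = e^0.08 = 1.0833; dividend-adjusted growth = e^(0.08−0.03) = 1.0513.
Risk-neutral probability p = (1.0513 − 0.6)/(1.15 − 0.6) = 0.4513/0.5500 = 0.8205
Terminal stock prices: S_u = 138, S_d = 72
Terminal payoffs (K − S): max(-12, 0) = 0, max(54, 0) = 54
Node 0 (S = 120): V_0 = e^(−0.08)·[0.8205·0.0000 + 0.1795·54.0000] = 8.9481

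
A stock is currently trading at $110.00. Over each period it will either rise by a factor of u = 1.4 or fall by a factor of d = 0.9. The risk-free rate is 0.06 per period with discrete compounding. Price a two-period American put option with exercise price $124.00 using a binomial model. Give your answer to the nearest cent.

$16.04

Risk-neutral probability p = (1 + 0.06 − 0.9)/(1.4 − 0.9) = 0.1600/0.5000 = 0.3200
Terminal stock prices: S_uu = 215.6, S_ud = 138.6, S_dd = 89.1
Terminal payoffs (K − S): max(-91.6, 0) = 0, max(-14.6, 0) = 0, max(34.9, 0) = 34.9
Node u (S = 154): continuation = 1/1.06·[0.3200·0.0000 + 0.6800·0.0000] = 0.0000; exercise value = 0.0000 ≤ continuation, so V_u = 0.0000
Node d (S = 99): continuation = 1/1.06·[0.3200·0.0000 + 0.6800·34.9000] = 22.3887; exercise value = 25.0000 > continuation, so V_d = 25.0000 (exercise)
Node 0 (S = 110): continuation = 1/1.06·[0.3200·0.0000 + 0.6800·25.0000] = 16.0377; exercise value = 14.0000 ≤ continuation, so V_0 = 16.0377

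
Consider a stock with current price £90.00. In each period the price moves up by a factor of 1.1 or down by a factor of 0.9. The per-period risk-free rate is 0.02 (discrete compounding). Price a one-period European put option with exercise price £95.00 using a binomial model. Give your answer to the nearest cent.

Risk-neutral probability p = (1 + 0.02 − 0.9)/(1.1 − 0.9) = 0.1200/0.2000 = 0.6000
Terminal stock prices: S_u = 99, S_d = 81
Terminal payoffs (K − S): max(-4, 0) = 0, max(14, 0) = 14
Node 0 (S = 90): V_0 = 1/1.02·[0.6000·0.0000 + 0.4000·14.0000] = 5.4902

£5.49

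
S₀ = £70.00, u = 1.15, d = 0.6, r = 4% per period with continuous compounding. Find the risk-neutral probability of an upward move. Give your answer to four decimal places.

Risk-neutral probability p = (e^0.04 − 0.6)/(1.15 − 0.6) = 0.4408/0.5500 = 0.8015

p = 0.8015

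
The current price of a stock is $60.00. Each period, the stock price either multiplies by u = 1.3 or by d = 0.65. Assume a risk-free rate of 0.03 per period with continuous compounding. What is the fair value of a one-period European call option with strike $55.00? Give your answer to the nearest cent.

$13.06

Risk-neutral probability p = (e^0.03 − 0.65)/(1.3 − 0.65) = 0.3805/0.6500 = 0.5853
Terminal stock prices: S_u = 78, S_d = 39
Terminal payoffs (S − K): max(23, 0) = 23, max(-16, 0) = 0
Node 0 (S = 60): V_0 = e^(−0.03)·[0.5853·23.0000 + 0.4147·0.0000] = 13.0644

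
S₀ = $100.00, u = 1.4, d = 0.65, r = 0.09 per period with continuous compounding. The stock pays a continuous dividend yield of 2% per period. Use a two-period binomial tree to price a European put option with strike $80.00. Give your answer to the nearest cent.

$6.01

Per-period risk-free factor R = e^0.09 = 1.0942; dividend-adjusted growth = e^(0.09−0.02) = 1.0725.
Risk-neutral probability p = (1.0725 − 0.65)/(1.4 − 0.65) = 0.4225/0.7500 = 0.5633
Terminal stock prices: S_uu = 196, S_ud = 91, S_dd = 42.25
Terminal payoffs (K − S): max(-116, 0) = 0, max(-11, 0) = 0, max(37.75, 0) = 37.75
Node u (S = 140): V_u = e^(−0.09)·[0.5633·0.0000 + 0.4367·0.0000] = 0.0000
Node d (S = 65): V_d = e^(−0.09)·[0.5633·0.0000 + 0.4367·37.7500] = 15.0650
Node 0 (S = 100): V_0 = e^(−0.09)·[0.5633·0.0000 + 0.4367·15.0650] = 6.0120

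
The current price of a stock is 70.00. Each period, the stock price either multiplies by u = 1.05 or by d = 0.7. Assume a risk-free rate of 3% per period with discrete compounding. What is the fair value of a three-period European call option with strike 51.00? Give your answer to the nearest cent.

23.46

Risk-neutral probability p = (1 + 0.03 − 0.7)/(1.05 − 0.7) = 0.3300/0.3500 = 0.9429
Terminal stock prices: S_uuu = 81.03, S_uud = 54.02, S_udd = 36.01, S_ddd = 24.01
Terminal payoffs (S − K): max(30.03, 0) = 30.03, max(3.022, 0) = 3.022, max(-14.99, 0) = 0, max(-26.99, 0) = 0
Node uu (S = 77.17): V_uu = 1/1.03·[0.9429·30.0338 + 0.0571·3.0225] = 27.6604
Node ud (S = 51.45): V_ud = 1/1.03·[0.9429·3.0225 + 0.0571·0.0000] = 2.7668
Node dd (S = 34.3): V_dd = 1/1.03·[0.9429·0.0000 + 0.0571·0.0000] = 0.0000
Node u (S = 73.5): V_u = 1/1.03·[0.9429·27.6604 + 0.0571·2.7668] = 25.4737
Node d (S = 49): V_d = 1/1.03·[0.9429·2.7668 + 0.0571·0.0000] = 2.5327
Node 0 (S = 70): V_0 = 1/1.03·[0.9429·25.4737 + 0.0571·2.5327] = 23.4590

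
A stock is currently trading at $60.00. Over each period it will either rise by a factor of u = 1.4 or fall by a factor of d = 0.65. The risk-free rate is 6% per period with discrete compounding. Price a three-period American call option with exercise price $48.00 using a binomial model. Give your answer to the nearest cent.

$25.70

Risk-neutral probability p = (1 + 0.06 − 0.65)/(1.4 − 0.65) = 0.4100/0.7500 = 0.5467
Terminal stock prices: S_uuu = 164.6, S_uud = 76.44, S_udd = 35.49, S_ddd = 16.48
Terminal payoffs (S − K): max(116.6, 0) = 116.6, max(28.44, 0) = 28.44, max(-12.51, 0) = 0, max(-31.52, 0) = 0
Node uu (S = 117.6): continuation = 1/1.06·[0.5467·116.6400 + 0.4533·28.4400] = 72.3170; exercise value = 69.6000 ≤ continuation, so V_uu = 72.3170
Node ud (S = 54.6): continuation = 1/1.06·[0.5467·28.4400 + 0.4533·0.0000] = 14.6672; exercise value = 6.6000 ≤ continuation, so V_ud = 14.6672
Node dd (S = 25.35): continuation = 1/1.06·[0.5467·0.0000 + 0.4533·0.0000] = 0.0000; exercise value = 0.0000 ≤ continuation, so V_dd = 0.0000
Node u (S = 84): continuation = 1/1.06·[0.5467·72.3170 + 0.4533·14.6672] = 43.5683; exercise value = 36.0000 ≤ continuation, so V_u = 43.5683
Node d (S = 39): continuation = 1/1.06·[0.5467·14.6672 + 0.4533·0.0000] = 7.5642; exercise value = 0.0000 ≤ continuation, so V_d = 7.5642
Node 0 (S = 60): continuation = 1/1.06·[0.5467·43.5683 + 0.4533·7.5642] = 25.7042; exercise value = 12.0000 ≤ continuation, so V_0 = 25.7042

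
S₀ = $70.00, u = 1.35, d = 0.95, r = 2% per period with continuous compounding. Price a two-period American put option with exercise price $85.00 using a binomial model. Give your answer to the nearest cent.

$15.00

Risk-neutral probability p = (e^0.02 − 0.95)/(1.35 − 0.95) = 0.0702/0.4000 = 0.1755
Terminal stock prices: S_uu = 127.6, S_ud = 89.77, S_dd = 63.17
Terminal payoffs (K − S): max(-42.58, 0) = 0, max(-4.775, 0) = 0, max(21.83, 0) = 21.83
Node u (S = 94.5): continuation = e^(−0.02)·[0.1755·0.0000 + 0.8245·0.0000] = 0.0000; exercise value = 0.0000 ≤ continuation, so V_u = 0.0000
Node d (S = 66.5): continuation = e^(−0.02)·[0.1755·0.0000 + 0.8245·21.8250] = 17.6383; exercise value = 18.5000 > continuation, so V_d = 18.5000 (exercise)
Node 0 (S = 70): continuation = e^(−0.02)·[0.1755·0.0000 + 0.8245·18.5000] = 14.9512; exercise value = 15.0000 > continuation, so V_0 = 15.0000 (exercise)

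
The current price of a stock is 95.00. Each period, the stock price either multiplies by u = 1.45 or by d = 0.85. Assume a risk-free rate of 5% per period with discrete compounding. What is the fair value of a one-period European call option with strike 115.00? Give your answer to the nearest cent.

7.22

Risk-neutral probability p = (1 + 0.05 − 0.85)/(1.45 − 0.85) = 0.2000/0.6000 = 0.3333
Terminal stock prices: S_u = 137.8, S_d = 80.75
Terminal payoffs (S − K): max(22.75, 0) = 22.75, max(-34.25, 0) = 0
Node 0 (S = 95): V_0 = 1/1.05·[0.3333·22.7500 + 0.6667·0.0000] = 7.2222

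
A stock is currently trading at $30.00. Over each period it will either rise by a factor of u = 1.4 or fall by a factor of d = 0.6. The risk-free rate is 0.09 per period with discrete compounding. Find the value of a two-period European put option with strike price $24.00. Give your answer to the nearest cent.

$1.67

Risk-neutral probability p = (1 + 0.09 − 0.6)/(1.4 − 0.6) = 0.4900/0.8000 = 0.6125
Terminal stock prices: S_uu = 58.8, S_ud = 25.2, S_dd = 10.8
Terminal payoffs (K − S): max(-34.8, 0) = 0, max(-1.2, 0) = 0, max(13.2, 0) = 13.2
Node u (S = 42): V_u = 1/1.09·[0.6125·0.0000 + 0.3875·0.0000] = 0.0000
Node d (S = 18): V_d = 1/1.09·[0.6125·0.0000 + 0.3875·13.2000] = 4.6927
Node 0 (S = 30): V_0 = 1/1.09·[0.6125·0.0000 + 0.3875·4.6927] = 1.6683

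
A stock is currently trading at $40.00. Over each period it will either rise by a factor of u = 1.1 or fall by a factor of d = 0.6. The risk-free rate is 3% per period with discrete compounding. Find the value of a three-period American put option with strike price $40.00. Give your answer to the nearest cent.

$4.76

Risk-neutral probability p = (1 + 0.03 − 0.6)/(1.1 − 0.6) = 0.4300/0.5000 = 0.8600
Terminal stock prices: S_uuu = 53.24, S_uud = 29.04, S_udd = 15.84, S_ddd = 8.64
Terminal payoffs (K − S): max(-13.24, 0) = 0, max(10.96, 0) = 10.96, max(24.16, 0) = 24.16, max(31.36, 0) = 31.36
Node uu (S = 48.4): continuation = 1/1.03·[0.8600·0.0000 + 0.1400·10.9600] = 1.4897; exercise value = 0.0000 ≤ continuation, so V_uu = 1.4897
Node ud (S = 26.4): continuation = 1/1.03·[0.8600·10.9600 + 0.1400·24.1600] = 12.4350; exercise value = 13.6000 > continuation, so V_ud = 13.6000 (exercise)
Node dd (S = 14.4): continuation = 1/1.03·[0.8600·24.1600 + 0.1400·31.3600] = 24.4350; exercise value = 25.6000 > continuation, so V_dd = 25.6000 (exercise)
Node u (S = 44): continuation = 1/1.03·[0.8600·1.4897 + 0.1400·13.6000] = 3.0924; exercise value = 0.0000 ≤ continuation, so V_u = 3.0924
Node d (S = 24): continuation = 1/1.03·[0.8600·13.6000 + 0.1400·25.6000] = 14.8350; exercise value = 16.0000 > continuation, so V_d = 16.0000 (exercise)
Node 0 (S = 40): continuation = 1/1.03·[0.8600·3.0924 + 0.1400·16.0000] = 4.7567; exercise value = 0.0000 ≤ continuation, so V_0 = 4.7567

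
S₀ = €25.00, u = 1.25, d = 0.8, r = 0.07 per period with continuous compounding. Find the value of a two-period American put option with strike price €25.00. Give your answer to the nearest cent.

€1.84

Risk-neutral probability p = (e^0.07 − 0.8)/(1.25 − 0.8) = 0.2725/0.4500 = 0.6056
Terminal stock prices: S_uu = 39.06, S_ud = 25, S_dd = 16
Terminal payoffs (K − S): max(-14.06, 0) = 0, max(0, 0) = 0, max(9, 0) = 9
Node u (S = 31.25): continuation = e^(−0.07)·[0.6056·0.0000 + 0.3944·0.0000] = 0.0000; exercise value = 0.0000 ≤ continuation, so V_u = 0.0000
Node d (S = 20): continuation = e^(−0.07)·[0.6056·0.0000 + 0.3944·9.0000] = 3.3098; exercise value = 5.0000 > continuation, so V_d = 5.0000 (exercise)
Node 0 (S = 25): continuation = e^(−0.07)·[0.6056·0.0000 + 0.3944·5.0000] = 1.8388; exercise value = 0.0000 ≤ continuation, so V_0 = 1.8388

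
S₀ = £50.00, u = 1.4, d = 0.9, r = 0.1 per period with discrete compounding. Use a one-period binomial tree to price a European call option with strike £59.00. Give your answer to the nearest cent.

Risk-neutral probability p = (1 + 0.1 − 0.9)/(1.4 − 0.9) = 0.2000/0.5000 = 0.4000
Terminal stock prices: S_u = 70, S_d = 45
Terminal payoffs (S − K): max(11, 0) = 11, max(-14, 0) = 0
Node 0 (S = 50): V_0 = 1/1.1·[0.4000·11.0000 + 0.6000·0.0000] = 4.0000

£4.00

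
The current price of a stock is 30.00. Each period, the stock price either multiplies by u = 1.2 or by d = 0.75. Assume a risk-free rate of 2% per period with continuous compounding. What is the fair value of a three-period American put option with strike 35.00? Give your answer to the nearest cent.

7.09

Risk-neutral probability p = (e^0.02 − 0.75)/(1.2 − 0.75) = 0.2702/0.4500 = 0.6004
Terminal stock prices: S_uuu = 51.84, S_uud = 32.4, S_udd = 20.25, S_ddd = 12.66
Terminal payoffs (K − S): max(-16.84, 0) = 0, max(2.6, 0) = 2.6, max(14.75, 0) = 14.75, max(22.34, 0) = 22.34
Node uu (S = 43.2): continuation = e^(−0.02)·[0.6004·0.0000 + 0.3996·2.6000] = 1.0183; exercise value = 0.0000 ≤ continuation, so V_uu = 1.0183
Node ud (S = 27): continuation = e^(−0.02)·[0.6004·2.6000 + 0.3996·14.7500] = 7.3070; exercise value = 8.0000 > continuation, so V_ud = 8.0000 (exercise)
Node dd (S = 16.88): continuation = e^(−0.02)·[0.6004·14.7500 + 0.3996·22.3438] = 17.4320; exercise value = 18.1250 > continuation, so V_dd = 18.1250 (exercise)
Node u (S = 36): continuation = e^(−0.02)·[0.6004·1.0183 + 0.3996·8.0000] = 3.7324; exercise value = 0.0000 ≤ continuation, so V_u = 3.7324
Node d (S = 22.5): continuation = e^(−0.02)·[0.6004·8.0000 + 0.3996·18.1250] = 11.8070; exercise value = 12.5000 > continuation, so V_d = 12.5000 (exercise)
Node 0 (S = 30): continuation = e^(−0.02)·[0.6004·3.7324 + 0.3996·12.5000] = 7.0923; exercise value = 5.0000 ≤ continuation, so V_0 = 7.0923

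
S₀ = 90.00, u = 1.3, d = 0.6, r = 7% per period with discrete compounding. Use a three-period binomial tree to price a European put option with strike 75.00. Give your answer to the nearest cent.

7.45

Risk-neutral probability p = (1 + 0.07 − 0.6)/(1.3 − 0.6) = 0.4700/0.7000 = 0.6714
Terminal stock prices: S_uuu = 197.7, S_uud = 91.26, S_udd = 42.12, S_ddd = 19.44
Terminal payoffs (K − S): max(-122.7, 0) = 0, max(-16.26, 0) = 0, max(32.88, 0) = 32.88, max(55.56, 0) = 55.56
Node uu (S = 152.1): V_uu = 1/1.07·[0.6714·0.0000 + 0.3286·0.0000] = 0.0000
Node ud (S = 70.2): V_ud = 1/1.07·[0.6714·0.0000 + 0.3286·32.8800] = 10.0967
Node dd (S = 32.4): V_dd = 1/1.07·[0.6714·32.8800 + 0.3286·55.5600] = 37.6935
Node u (S = 117): V_u = 1/1.07·[0.6714·0.0000 + 0.3286·10.0967] = 3.1004
Node d (S = 54): V_d = 1/1.07·[0.6714·10.0967 + 0.3286·37.6935] = 17.9104
Node 0 (S = 90): V_0 = 1/1.07·[0.6714·3.1004 + 0.3286·17.9104] = 7.4454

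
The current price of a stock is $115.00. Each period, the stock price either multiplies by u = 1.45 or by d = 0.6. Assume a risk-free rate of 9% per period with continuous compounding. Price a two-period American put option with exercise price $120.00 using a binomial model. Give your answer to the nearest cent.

$23.57

Risk-neutral probability p = (e^0.09 − 0.6)/(1.45 − 0.6) = 0.4942/0.8500 = 0.5814
Terminal stock prices: S_uu = 241.8, S_ud = 100, S_dd = 41.4
Terminal payoffs (K − S): max(-121.8, 0) = 0, max(19.95, 0) = 19.95, max(78.6, 0) = 78.6
Node u (S = 166.8): continuation = e^(−0.09)·[0.5814·0.0000 + 0.4186·19.9500] = 7.6326; exercise value = 0.0000 ≤ continuation, so V_u = 7.6326
Node d (S = 69): continuation = e^(−0.09)·[0.5814·19.9500 + 0.4186·78.6000] = 40.6717; exercise value = 51.0000 > continuation, so V_d = 51.0000 (exercise)
Node 0 (S = 115): continuation = e^(−0.09)·[0.5814·7.6326 + 0.4186·51.0000] = 23.5676; exercise value = 5.0000 ≤ continuation, so V_0 = 23.5676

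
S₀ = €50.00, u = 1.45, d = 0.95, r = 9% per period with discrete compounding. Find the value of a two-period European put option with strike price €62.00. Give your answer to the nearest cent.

Risk-neutral probability p = (1 + 0.09 − 0.95)/(1.45 − 0.95) = 0.1400/0.5000 = 0.2800
Terminal stock prices: S_uu = 105.1, S_ud = 68.88, S_dd = 45.12
Terminal payoffs (K − S): max(-43.12, 0) = 0, max(-6.875, 0) = 0, max(16.88, 0) = 16.88
Node u (S = 72.5): V_u = 1/1.09·[0.2800·0.0000 + 0.7200·0.0000] = 0.0000
Node d (S = 47.5): V_d = 1/1.09·[0.2800·0.0000 + 0.7200·16.8750] = 11.1468
Node 0 (S = 50): V_0 = 1/1.09·[0.2800·0.0000 + 0.7200·11.1468] = 7.3630

€7.36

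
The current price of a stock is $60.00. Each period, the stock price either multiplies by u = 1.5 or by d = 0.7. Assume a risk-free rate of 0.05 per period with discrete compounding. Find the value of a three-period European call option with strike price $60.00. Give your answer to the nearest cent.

$19.93

Risk-neutral probability p = (1 + 0.05 − 0.7)/(1.5 − 0.7) = 0.3500/0.8000 = 0.4375
Terminal stock prices: S_uuu = 202.5, S_uud = 94.5, S_udd = 44.1, S_ddd = 20.58
Terminal payoffs (S − K): max(142.5, 0) = 142.5, max(34.5, 0) = 34.5, max(-15.9, 0) = 0, max(-39.42, 0) = 0
Node uu (S = 135): V_uu = 1/1.05·[0.4375·142.5000 + 0.5625·34.5000] = 77.8571
Node ud (S = 63): V_ud = 1/1.05·[0.4375·34.5000 + 0.5625·0.0000] = 14.3750
Node dd (S = 29.4): V_dd = 1/1.05·[0.4375·0.0000 + 0.5625·0.0000] = 0.0000
Node u (S = 90): V_u = 1/1.05·[0.4375·77.8571 + 0.5625·14.3750] = 40.1414
Node d (S = 42): V_d = 1/1.05·[0.4375·14.3750 + 0.5625·0.0000] = 5.9896
Node 0 (S = 60): V_0 = 1/1.05·[0.4375·40.1414 + 0.5625·5.9896] = 19.9343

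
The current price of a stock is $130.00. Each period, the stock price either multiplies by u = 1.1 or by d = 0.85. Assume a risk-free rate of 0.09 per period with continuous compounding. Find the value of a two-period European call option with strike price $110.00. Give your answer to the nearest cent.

$38.13

Risk-neutral probability p = (e^0.09 − 0.85)/(1.1 − 0.85) = 0.2442/0.2500 = 0.9767
Terminal stock prices: S_uu = 157.3, S_ud = 121.5, S_dd = 93.92
Terminal payoffs (S − K): max(47.3, 0) = 47.3, max(11.55, 0) = 11.55, max(-16.08, 0) = 0
Node u (S = 143): V_u = e^(−0.09)·[0.9767·47.3000 + 0.0233·11.5500] = 42.4676
Node d (S = 110.5): V_d = e^(−0.09)·[0.9767·11.5500 + 0.0233·0.0000] = 10.3099
Node 0 (S = 130): V_0 = e^(−0.09)·[0.9767·42.4676 + 0.0233·10.3099] = 38.1276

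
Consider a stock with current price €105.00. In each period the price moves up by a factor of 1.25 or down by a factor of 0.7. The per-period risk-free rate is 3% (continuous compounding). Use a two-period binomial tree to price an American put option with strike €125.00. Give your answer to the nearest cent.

Risk-neutral probability p = (e^0.03 − 0.7)/(1.25 − 0.7) = 0.3305/0.5500 = 0.6008
Terminal stock prices: S_uu = 164.1, S_ud = 91.88, S_dd = 51.45
Terminal payoffs (K − S): max(-39.06, 0) = 0, max(33.12, 0) = 33.12, max(73.55, 0) = 73.55
Node u (S = 131.2): continuation = e^(−0.03)·[0.6008·0.0000 + 0.3992·33.1250] = 12.8318; exercise value = 0.0000 ≤ continuation, so V_u = 12.8318
Node d (S = 73.5): continuation = e^(−0.03)·[0.6008·33.1250 + 0.3992·73.5500] = 47.8057; exercise value = 51.5000 > continuation, so V_d = 51.5000 (exercise)
Node 0 (S = 105): continuation = e^(−0.03)·[0.6008·12.8318 + 0.3992·51.5000] = 27.4317; exercise value = 20.0000 ≤ continuation, so V_0 = 27.4317

€27.43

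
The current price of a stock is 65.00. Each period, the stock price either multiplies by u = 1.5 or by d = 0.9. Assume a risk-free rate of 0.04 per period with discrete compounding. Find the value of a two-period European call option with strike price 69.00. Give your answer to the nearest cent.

10.09

Risk-neutral probability p = (1 + 0.04 − 0.9)/(1.5 − 0.9) = 0.1400/0.6000 = 0.2333
Terminal stock prices: S_uu = 146.2, S_ud = 87.75, S_dd = 52.65
Terminal payoffs (S − K): max(77.25, 0) = 77.25, max(18.75, 0) = 18.75, max(-16.35, 0) = 0
Node u (S = 97.5): V_u = 1/1.04·[0.2333·77.2500 + 0.7667·18.7500] = 31.1538
Node d (S = 58.5): V_d = 1/1.04·[0.2333·18.7500 + 0.7667·0.0000] = 4.2067
Node 0 (S = 65): V_0 = 1/1.04·[0.2333·31.1538 + 0.7667·4.2067] = 10.0908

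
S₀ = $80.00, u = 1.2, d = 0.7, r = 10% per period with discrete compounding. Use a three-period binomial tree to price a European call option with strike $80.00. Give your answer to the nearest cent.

Risk-neutral probability p = (1 + 0.1 − 0.7)/(1.2 − 0.7) = 0.4000/0.5000 = 0.8000
Terminal stock prices: S_uuu = 138.2, S_uud = 80.64, S_udd = 47.04, S_ddd = 27.44
Terminal payoffs (S − K): max(58.24, 0) = 58.24, max(0.64, 0) = 0.64, max(-32.96, 0) = 0, max(-52.56, 0) = 0
Node uu (S = 115.2): V_uu = 1/1.1·[0.8000·58.2400 + 0.2000·0.6400] = 42.4727
Node ud (S = 67.2): V_ud = 1/1.1·[0.8000·0.6400 + 0.2000·0.0000] = 0.4655
Node dd (S = 39.2): V_dd = 1/1.1·[0.8000·0.0000 + 0.2000·0.0000] = 0.0000
Node u (S = 96): V_u = 1/1.1·[0.8000·42.4727 + 0.2000·0.4655] = 30.9739
Node d (S = 56): V_d = 1/1.1·[0.8000·0.4655 + 0.2000·0.0000] = 0.3385
Node 0 (S = 80): V_0 = 1/1.1·[0.8000·30.9739 + 0.2000·0.3385] = 22.5880

$22.59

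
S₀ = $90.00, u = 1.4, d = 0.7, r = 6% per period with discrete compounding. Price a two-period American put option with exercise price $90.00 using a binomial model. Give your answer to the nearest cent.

$12.77

Risk-neutral probability p = (1 + 0.06 − 0.7)/(1.4 − 0.7) = 0.3600/0.7000 = 0.5143
Terminal stock prices: S_uu = 176.4, S_ud = 88.2, S_dd = 44.1
Terminal payoffs (K − S): max(-86.4, 0) = 0, max(1.8, 0) = 1.8, max(45.9, 0) = 45.9
Node u (S = 126): continuation = 1/1.06·[0.5143·0.0000 + 0.4857·1.8000] = 0.8248; exercise value = 0.0000 ≤ continuation, so V_u = 0.8248
Node d (S = 63): continuation = 1/1.06·[0.5143·1.8000 + 0.4857·45.9000] = 21.9057; exercise value = 27.0000 > continuation, so V_d = 27.0000 (exercise)
Node 0 (S = 90): continuation = 1/1.06·[0.5143·0.8248 + 0.4857·27.0000] = 12.7721; exercise value = 0.0000 ≤ continuation, so V_0 = 12.7721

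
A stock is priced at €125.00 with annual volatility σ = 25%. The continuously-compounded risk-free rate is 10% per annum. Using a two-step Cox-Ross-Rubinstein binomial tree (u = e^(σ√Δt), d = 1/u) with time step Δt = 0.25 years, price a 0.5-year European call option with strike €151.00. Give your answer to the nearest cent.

CRR parameters: u = e^(σ√Δt) = e^(0.25·√0.25) = 1.1331, d = 1/u = 0.8825
Per-period rate: rΔt = 0.1·0.25 = 0.025, so R = e^0.025 = 1.0253
Risk-neutral probability p = (e^0.025 − 0.8825)/(1.1331 − 0.8825) = 0.1428/0.2507 = 0.5698
Terminal stock prices: S_uu = 160.5, S_ud = 125, S_dd = 97.35
Terminal payoffs (S − K): max(9.503, 0) = 9.503, max(-26, 0) = 0, max(-53.65, 0) = 0
Node u (S = 141.6): V_u = e^(−0.025)·[0.5698·9.5032 + 0.4302·0.0000] = 5.2811
Node d (S = 110.3): V_d = e^(−0.025)·[0.5698·0.0000 + 0.4302·0.0000] = 0.0000
Node 0 (S = 125): V_0 = e^(−0.025)·[0.5698·5.2811 + 0.4302·0.0000] = 2.9348

€2.93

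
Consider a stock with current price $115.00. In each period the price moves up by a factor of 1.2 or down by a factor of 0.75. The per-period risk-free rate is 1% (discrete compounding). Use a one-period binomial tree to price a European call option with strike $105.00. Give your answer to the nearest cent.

$18.88

Risk-neutral probability p = (1 + 0.01 − 0.75)/(1.2 − 0.75) = 0.2600/0.4500 = 0.5778
Terminal stock prices: S_u = 138, S_d = 86.25
Terminal payoffs (S − K): max(33, 0) = 33, max(-18.75, 0) = 0
Node 0 (S = 115): V_0 = 1/1.01·[0.5778·33.0000 + 0.4222·0.0000] = 18.8779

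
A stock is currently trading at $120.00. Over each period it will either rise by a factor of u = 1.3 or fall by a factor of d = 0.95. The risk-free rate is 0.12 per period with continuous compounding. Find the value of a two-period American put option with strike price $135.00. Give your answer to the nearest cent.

Risk-neutral probability p = (e^0.12 − 0.95)/(1.3 − 0.95) = 0.1775/0.3500 = 0.5071
Terminal stock prices: S_uu = 202.8, S_ud = 148.2, S_dd = 108.3
Terminal payoffs (K − S): max(-67.8, 0) = 0, max(-13.2, 0) = 0, max(26.7, 0) = 26.7
Node u (S = 156): continuation = e^(−0.12)·[0.5071·0.0000 + 0.4929·0.0000] = 0.0000; exercise value = 0.0000 ≤ continuation, so V_u = 0.0000
Node d (S = 114): continuation = e^(−0.12)·[0.5071·0.0000 + 0.4929·26.7000] = 11.6715; exercise value = 21.0000 > continuation, so V_d = 21.0000 (exercise)
Node 0 (S = 120): continuation = e^(−0.12)·[0.5071·0.0000 + 0.4929·21.0000] = 9.1798; exercise value = 15.0000 > continuation, so V_0 = 15.0000 (exercise)

$15.00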